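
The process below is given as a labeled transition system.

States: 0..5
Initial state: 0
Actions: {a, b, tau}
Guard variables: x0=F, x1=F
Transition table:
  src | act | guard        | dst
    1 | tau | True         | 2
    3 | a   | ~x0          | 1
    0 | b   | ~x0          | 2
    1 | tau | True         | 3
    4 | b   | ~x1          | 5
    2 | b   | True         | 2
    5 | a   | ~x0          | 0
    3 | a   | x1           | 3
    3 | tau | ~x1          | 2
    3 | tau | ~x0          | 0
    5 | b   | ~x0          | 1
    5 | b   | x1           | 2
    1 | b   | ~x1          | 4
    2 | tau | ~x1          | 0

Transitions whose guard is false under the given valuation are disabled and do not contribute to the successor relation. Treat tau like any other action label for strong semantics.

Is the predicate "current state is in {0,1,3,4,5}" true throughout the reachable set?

Inv-set: {0,1,3,4,5}
Reachable = {0,2}
  0: safe
  2: ✗ unsafe
reach 2 via b — violates

Answer: INVARIANT VIOLATED at state 2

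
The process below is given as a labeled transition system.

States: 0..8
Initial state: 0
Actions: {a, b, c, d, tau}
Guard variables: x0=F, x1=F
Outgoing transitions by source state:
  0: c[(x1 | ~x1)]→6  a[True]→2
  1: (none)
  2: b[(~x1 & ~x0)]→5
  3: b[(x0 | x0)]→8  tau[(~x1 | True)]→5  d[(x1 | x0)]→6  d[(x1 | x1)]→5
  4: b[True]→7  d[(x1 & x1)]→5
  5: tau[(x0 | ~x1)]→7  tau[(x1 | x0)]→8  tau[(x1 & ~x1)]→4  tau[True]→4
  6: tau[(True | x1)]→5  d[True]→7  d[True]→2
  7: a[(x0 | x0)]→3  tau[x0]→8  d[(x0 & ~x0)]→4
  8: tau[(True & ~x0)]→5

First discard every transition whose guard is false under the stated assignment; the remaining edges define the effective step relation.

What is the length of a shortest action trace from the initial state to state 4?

Layered search for 4:
  depth 0: {0}
  depth 1: {2,6}
  depth 2: {5,7}
  depth 3: {4}
first hit 4 at d=3 via a·b·tau

Answer: 3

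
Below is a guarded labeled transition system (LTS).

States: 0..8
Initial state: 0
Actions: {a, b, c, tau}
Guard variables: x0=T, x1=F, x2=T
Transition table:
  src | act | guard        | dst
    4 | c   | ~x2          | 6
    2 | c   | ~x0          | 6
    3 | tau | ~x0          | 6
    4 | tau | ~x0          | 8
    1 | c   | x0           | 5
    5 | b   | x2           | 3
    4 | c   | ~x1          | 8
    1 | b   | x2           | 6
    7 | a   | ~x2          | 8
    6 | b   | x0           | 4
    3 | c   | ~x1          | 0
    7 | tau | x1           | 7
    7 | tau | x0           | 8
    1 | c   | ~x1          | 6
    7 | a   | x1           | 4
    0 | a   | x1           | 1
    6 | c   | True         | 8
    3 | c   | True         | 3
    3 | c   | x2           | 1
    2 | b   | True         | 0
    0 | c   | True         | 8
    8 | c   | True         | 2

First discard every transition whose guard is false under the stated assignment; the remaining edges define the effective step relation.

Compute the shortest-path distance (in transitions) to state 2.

Breadth-first toward 2:
  depth 0: {0}
  depth 1: {8}
  depth 2: {2}
2 enters at depth 2; path c·c

Answer: 2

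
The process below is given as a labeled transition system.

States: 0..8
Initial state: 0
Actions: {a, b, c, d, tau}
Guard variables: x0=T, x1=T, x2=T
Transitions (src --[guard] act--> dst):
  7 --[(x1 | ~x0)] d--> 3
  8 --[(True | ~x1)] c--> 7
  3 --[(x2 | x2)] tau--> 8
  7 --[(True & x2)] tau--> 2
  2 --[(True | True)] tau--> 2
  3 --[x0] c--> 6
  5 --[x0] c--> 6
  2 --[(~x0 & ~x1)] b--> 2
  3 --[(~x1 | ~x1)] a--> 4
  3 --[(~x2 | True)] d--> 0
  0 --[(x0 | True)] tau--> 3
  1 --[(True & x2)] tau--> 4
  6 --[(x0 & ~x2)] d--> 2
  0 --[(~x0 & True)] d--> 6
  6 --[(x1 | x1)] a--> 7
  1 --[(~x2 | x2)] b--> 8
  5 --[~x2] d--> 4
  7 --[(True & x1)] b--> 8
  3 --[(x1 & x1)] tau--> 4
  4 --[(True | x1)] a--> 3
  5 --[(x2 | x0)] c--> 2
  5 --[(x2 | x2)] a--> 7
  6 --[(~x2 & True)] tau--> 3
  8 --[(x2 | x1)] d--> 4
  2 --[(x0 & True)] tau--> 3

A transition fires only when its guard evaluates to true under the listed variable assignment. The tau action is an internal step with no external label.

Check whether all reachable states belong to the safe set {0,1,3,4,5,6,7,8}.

Allowed set {0,1,3,4,5,6,7,8}
R = {0,2,3,4,6,7,8}
  0: ✓
  2: outside
  3: ✓
  4: ✓
  6: ✓
  7: ✓
  8: ✓
reach 2 via tau·tau·c·tau — violates

Answer: INVARIANT VIOLATED at state 2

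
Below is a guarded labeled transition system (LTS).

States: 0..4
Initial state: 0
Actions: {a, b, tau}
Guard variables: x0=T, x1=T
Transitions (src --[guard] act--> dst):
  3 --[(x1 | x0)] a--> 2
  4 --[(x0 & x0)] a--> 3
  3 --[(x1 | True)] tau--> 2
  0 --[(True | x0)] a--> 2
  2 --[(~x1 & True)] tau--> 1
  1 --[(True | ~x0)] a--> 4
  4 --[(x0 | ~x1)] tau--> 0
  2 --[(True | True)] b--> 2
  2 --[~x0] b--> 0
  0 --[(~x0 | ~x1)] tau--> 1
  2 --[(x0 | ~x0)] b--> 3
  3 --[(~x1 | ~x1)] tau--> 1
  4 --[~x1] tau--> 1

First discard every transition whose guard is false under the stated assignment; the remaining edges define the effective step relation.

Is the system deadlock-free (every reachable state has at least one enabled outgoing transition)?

Reachable = {0,2,3}
  0: a→2  [deg 1]
  2: b→2  b→3  [deg 2]
  3: a→2  tau→2  [deg 2]

Answer: DEADLOCK-FREE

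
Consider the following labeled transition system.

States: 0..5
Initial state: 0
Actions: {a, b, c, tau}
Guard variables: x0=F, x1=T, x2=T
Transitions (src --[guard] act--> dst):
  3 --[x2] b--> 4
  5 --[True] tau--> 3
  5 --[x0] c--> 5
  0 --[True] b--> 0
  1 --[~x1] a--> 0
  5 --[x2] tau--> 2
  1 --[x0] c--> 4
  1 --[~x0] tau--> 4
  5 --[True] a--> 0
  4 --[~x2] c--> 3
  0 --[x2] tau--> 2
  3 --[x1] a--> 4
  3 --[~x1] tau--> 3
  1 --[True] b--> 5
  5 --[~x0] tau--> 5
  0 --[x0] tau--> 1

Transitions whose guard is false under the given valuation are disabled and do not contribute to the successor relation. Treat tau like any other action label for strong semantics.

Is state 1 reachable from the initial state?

Answer: UNREACHABLE

Trace:
After dropping false guards: 10 live edges.
depth 0: {0}
depth 1: {2}  now seen {0,2}
Reach set: {0,2}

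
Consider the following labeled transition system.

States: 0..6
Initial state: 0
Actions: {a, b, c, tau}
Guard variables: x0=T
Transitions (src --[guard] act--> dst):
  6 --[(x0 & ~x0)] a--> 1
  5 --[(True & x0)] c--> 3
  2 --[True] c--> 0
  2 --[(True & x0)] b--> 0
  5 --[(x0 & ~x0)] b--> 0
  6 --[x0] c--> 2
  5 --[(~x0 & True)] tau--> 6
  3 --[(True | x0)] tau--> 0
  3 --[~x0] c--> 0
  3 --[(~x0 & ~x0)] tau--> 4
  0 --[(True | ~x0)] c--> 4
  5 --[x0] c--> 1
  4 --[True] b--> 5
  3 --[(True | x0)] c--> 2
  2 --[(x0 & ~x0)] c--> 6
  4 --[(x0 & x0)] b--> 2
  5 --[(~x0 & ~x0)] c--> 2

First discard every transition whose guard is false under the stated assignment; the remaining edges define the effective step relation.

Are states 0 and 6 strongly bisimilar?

Answer: NOT BISIMILAR

Analysis:
Compute ~ classes (split until stable):
  P[0] = {{0,1,2,3,4,5,6}}
  P[1] = {{0,5,6},{1},{2},{3},{4}}
  P[2] = {{0},{1},{2},{3},{4},{5},{6}}
Fixed point at round 3; 7 class(es).
[0]={0}  [6]={6}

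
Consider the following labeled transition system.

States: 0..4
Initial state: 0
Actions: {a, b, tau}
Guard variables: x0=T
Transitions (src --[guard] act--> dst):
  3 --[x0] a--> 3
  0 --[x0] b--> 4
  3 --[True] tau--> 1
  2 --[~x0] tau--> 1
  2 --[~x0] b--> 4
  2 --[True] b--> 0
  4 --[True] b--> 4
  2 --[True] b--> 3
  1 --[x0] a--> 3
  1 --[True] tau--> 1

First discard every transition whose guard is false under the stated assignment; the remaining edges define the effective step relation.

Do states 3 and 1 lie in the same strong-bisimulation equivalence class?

Bisimulation quotient by refinement:
  P[0] = {{0,1,2,3,4}}
  P[1] = {{0,2,4},{1,3}}
  P[2] = {{0,4},{1,3},{2}}
Fixed point at round 3; 3 class(es).
class of 3: {1,3}; class of 1: {1,3}

Answer: BISIMILAR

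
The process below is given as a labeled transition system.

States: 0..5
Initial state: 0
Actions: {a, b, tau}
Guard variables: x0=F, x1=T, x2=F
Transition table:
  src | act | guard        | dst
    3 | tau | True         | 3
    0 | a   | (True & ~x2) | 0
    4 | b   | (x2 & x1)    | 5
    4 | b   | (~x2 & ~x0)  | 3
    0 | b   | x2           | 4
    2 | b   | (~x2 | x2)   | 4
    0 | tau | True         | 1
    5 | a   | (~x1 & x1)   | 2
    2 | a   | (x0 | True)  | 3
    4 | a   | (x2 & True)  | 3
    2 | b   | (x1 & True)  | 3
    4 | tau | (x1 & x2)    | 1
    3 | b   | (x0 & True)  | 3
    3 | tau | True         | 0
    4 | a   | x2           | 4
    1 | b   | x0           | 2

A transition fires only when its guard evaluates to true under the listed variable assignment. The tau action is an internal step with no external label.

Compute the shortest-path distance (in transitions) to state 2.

BFS to 2:
  Layer 0: {0}
  Layer 1: {1}
2 never appears.

Answer: UNREACHABLE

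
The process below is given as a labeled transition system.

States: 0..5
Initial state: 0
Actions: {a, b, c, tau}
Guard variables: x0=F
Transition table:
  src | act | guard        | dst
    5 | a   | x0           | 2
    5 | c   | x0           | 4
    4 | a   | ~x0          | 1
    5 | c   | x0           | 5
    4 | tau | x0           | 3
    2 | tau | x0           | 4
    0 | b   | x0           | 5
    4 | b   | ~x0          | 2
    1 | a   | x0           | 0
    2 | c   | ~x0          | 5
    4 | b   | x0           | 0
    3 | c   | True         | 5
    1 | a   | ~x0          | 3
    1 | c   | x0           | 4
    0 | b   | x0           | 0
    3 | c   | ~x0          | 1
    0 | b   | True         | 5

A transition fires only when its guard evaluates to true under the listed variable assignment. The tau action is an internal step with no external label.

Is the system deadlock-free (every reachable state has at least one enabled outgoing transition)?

Answer: DEADLOCK at state 5

Analysis:
Reach set: {0,5}
  0: b→5  [1 out]
  5: ∅  [deadlock]
trace reaching 5: b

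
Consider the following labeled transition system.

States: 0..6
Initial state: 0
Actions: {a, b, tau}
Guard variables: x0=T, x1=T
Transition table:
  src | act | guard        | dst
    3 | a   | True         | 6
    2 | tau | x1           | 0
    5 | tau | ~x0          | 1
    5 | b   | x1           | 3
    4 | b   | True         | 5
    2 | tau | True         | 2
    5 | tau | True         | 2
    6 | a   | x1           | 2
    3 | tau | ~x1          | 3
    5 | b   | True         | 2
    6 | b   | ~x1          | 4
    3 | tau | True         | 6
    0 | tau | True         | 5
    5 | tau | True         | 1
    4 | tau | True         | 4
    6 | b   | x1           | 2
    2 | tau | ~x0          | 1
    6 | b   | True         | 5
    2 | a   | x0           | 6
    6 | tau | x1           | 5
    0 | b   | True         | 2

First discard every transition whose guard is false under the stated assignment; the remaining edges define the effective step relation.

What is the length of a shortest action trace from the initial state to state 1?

Answer: 2

Trace:
Breadth-first toward 1:
  depth 0: {0}
  depth 1: {2,5}
  depth 2: {1,3,6}
1 enters at depth 2; path tau·tau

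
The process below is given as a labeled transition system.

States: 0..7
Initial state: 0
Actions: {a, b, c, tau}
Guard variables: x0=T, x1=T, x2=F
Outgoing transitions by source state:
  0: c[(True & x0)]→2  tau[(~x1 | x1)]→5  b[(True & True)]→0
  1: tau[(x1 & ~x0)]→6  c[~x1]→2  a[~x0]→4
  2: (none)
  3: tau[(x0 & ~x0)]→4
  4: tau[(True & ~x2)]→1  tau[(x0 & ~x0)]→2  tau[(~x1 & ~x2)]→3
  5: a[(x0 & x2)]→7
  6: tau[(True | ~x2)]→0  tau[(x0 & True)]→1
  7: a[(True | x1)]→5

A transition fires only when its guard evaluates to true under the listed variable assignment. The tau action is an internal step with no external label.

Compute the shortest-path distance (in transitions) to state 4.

BFS to 4:
  L0 = {0}
  L1 = {2,5}
4 never appears.

Answer: UNREACHABLE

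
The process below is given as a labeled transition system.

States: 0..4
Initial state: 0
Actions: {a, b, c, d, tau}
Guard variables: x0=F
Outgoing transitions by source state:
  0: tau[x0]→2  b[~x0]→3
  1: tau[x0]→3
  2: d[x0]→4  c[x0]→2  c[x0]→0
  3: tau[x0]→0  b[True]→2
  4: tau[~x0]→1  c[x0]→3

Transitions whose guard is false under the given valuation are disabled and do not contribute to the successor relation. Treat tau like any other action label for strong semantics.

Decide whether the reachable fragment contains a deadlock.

Reachable = {0,2,3}
  0: b→3  [1 exit(s)]
  2: ∅  [STUCK]
  3: b→2  [1 exit(s)]
witness 2: b·b

Answer: DEADLOCK at state 2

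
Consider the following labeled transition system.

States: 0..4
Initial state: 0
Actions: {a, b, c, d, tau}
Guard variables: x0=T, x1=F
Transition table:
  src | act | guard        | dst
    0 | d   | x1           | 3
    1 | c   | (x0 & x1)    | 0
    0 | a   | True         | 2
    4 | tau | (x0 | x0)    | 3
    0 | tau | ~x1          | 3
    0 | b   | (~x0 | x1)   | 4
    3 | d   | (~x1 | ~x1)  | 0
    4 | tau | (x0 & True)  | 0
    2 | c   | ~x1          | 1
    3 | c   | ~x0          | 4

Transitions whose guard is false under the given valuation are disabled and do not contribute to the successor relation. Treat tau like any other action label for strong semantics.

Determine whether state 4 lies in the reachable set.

6 transition(s) survive guard evaluation.
Layer 0: {0}
Layer 1: {2,3}  total {0,2,3}
Layer 2: {1}  total {0,1,2,3}
R = {0,1,2,3}

Answer: UNREACHABLE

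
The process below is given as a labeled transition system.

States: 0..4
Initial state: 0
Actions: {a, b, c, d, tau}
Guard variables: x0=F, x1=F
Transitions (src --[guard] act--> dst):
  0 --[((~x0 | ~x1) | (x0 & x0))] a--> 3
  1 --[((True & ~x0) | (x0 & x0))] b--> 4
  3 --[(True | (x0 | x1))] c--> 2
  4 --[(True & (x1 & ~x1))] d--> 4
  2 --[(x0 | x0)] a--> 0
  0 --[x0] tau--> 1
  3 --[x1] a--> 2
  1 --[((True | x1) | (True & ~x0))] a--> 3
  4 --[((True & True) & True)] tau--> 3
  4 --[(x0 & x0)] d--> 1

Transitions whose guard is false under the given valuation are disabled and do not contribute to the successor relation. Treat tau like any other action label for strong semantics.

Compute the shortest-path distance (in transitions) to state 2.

Answer: 2

Working:
Breadth-first toward 2:
  Layer 0: {0}
  Layer 1: {3}
  Layer 2: {2}
depth(2)=2, e.g. a·c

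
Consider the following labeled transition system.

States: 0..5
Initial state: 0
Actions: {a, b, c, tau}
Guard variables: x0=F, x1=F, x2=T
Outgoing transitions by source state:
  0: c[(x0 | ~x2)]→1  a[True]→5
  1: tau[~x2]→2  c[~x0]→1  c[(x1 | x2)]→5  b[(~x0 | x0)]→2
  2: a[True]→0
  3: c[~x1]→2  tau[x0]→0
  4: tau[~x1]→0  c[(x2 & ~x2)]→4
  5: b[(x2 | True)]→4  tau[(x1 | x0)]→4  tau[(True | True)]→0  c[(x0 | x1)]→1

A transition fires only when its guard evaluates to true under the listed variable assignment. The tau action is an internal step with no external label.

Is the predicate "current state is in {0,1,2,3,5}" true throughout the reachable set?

Inv-set: {0,1,2,3,5}
Reachable = {0,4,5}
  0: safe
  4: outside
  5: safe
reach 4 via a·b — violates

Answer: INVARIANT VIOLATED at state 4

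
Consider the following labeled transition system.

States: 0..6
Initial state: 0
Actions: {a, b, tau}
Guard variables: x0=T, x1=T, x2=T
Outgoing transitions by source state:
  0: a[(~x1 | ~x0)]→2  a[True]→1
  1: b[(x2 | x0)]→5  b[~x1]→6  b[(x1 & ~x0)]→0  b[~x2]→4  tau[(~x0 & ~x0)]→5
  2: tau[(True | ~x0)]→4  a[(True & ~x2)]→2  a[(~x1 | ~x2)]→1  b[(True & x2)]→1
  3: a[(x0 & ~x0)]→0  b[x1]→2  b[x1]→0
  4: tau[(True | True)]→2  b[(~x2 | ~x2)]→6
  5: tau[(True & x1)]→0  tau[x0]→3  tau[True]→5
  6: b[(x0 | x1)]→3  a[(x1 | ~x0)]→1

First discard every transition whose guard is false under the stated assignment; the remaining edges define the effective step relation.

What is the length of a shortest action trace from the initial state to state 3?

Layered search for 3:
  Layer 0: {0}
  Layer 1: {1}
  Layer 2: {5}
  Layer 3: {3}
depth(3)=3, e.g. a·b·tau

Answer: 3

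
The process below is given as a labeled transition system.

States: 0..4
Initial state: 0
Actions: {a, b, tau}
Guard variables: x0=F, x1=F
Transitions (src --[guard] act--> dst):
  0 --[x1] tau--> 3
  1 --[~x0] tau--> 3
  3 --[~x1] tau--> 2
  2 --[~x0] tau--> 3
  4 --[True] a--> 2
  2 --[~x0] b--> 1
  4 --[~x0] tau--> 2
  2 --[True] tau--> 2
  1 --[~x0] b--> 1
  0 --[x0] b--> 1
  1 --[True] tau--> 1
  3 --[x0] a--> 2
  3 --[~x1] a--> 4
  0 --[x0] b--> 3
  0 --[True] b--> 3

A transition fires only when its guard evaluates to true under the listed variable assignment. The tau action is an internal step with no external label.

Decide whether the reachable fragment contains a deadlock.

Answer: DEADLOCK-FREE

Trace:
Reach set: {0,1,2,3,4}
  0: b→3  [deg 1]
  1: b→1  tau→1  tau→3  [deg 3]
  2: b→1  tau→2  tau→3  [deg 3]
  3: a→4  tau→2  [deg 2]
  4: a→2  tau→2  [deg 2]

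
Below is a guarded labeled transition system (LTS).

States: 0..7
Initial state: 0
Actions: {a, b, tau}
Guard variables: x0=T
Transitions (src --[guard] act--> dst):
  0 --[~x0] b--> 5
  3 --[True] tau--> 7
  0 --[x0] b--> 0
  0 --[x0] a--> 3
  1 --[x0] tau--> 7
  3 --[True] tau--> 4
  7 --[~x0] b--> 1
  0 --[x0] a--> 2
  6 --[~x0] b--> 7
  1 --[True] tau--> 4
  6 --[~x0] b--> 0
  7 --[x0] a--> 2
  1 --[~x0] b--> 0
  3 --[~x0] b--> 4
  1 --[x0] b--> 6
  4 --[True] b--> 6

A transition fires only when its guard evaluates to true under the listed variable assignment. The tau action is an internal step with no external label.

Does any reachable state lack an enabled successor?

Answer: DEADLOCK at state 2

Trace:
Reachable = {0,2,3,4,6,7}
  0: a→2  a→3  b→0  [3 out]
  2: ∅  [no exit]
  3: tau→4  tau→7  [2 out]
  4: b→6  [1 out]
  6: ∅  [no exit]
  7: a→2  [1 out]
witness 2: a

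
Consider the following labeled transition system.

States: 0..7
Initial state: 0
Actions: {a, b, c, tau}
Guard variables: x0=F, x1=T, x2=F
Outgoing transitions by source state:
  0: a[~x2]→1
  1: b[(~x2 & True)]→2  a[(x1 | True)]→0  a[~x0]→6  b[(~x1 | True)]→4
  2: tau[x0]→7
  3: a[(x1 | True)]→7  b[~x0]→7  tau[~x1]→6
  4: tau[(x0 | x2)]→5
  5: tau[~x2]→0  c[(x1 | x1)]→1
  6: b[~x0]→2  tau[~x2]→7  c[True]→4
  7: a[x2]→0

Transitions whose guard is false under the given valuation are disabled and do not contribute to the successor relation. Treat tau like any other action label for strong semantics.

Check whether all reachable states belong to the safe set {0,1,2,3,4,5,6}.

Inv-set: {0,1,2,3,4,5,6}
R = {0,1,2,4,6,7}
  0: ok
  1: ok
  2: ok
  4: ok
  6: ok
  7: VIOLATES
reach 7 via a·a·tau — violates

Answer: INVARIANT VIOLATED at state 7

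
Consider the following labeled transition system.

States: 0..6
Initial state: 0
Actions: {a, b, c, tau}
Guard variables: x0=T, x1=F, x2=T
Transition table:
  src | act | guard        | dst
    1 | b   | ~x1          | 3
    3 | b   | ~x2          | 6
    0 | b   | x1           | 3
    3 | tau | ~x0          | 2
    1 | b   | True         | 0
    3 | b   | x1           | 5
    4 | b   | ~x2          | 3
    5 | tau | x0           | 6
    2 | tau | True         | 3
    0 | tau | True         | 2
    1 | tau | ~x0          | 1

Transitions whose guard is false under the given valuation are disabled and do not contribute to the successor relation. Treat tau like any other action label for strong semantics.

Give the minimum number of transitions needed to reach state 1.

Layered search for 1:
  L0 = {0}
  L1 = {2}
  L2 = {3}
1 never appears.

Answer: UNREACHABLE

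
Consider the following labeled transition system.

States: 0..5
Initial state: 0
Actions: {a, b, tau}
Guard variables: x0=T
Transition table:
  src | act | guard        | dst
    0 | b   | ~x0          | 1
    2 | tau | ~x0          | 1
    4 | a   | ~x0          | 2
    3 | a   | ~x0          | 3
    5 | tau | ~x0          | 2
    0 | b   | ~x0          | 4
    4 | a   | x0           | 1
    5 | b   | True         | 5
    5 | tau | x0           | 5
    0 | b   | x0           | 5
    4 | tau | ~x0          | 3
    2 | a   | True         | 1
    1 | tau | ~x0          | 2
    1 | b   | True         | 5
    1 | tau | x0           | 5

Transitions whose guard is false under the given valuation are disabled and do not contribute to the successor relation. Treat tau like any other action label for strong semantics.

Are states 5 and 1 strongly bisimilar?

Refine partition for ~:
  P[0] = {{0,1,2,3,4,5}}
  P[1] = {{0},{1,5},{2,4},{3}}
4 equivalence class(es) (converged in 2)
class of 5: {1,5}; class of 1: {1,5}

Answer: BISIMILAR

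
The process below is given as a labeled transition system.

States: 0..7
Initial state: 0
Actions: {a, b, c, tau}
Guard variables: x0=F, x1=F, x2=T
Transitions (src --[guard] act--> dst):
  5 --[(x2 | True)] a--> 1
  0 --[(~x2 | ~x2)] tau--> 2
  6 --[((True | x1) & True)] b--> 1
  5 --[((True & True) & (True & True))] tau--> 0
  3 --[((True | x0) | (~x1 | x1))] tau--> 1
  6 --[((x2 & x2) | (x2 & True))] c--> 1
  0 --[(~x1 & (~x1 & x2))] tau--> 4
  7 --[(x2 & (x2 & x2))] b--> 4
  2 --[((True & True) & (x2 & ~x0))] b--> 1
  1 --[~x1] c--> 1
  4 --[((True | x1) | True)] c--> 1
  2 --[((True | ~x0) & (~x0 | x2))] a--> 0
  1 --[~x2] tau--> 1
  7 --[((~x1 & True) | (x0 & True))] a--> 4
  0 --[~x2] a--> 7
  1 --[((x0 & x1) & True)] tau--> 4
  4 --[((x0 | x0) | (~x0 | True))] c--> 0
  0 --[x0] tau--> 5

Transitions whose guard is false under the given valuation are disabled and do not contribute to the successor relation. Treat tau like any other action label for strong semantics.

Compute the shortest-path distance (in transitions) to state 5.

BFS to 5:
  depth 0: {0}
  depth 1: {4}
  depth 2: {1}
5 never appears.

Answer: UNREACHABLE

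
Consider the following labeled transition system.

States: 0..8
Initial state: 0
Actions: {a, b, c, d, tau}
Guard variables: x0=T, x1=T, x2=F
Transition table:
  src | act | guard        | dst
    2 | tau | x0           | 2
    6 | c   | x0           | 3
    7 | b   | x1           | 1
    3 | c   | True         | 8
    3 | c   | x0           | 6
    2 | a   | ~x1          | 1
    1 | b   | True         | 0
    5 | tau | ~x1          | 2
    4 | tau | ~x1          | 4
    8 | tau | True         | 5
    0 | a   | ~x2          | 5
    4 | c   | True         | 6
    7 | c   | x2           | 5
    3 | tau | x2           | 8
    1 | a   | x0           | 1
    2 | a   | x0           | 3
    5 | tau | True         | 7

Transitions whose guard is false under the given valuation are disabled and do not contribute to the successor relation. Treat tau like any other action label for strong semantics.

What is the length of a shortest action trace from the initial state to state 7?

Breadth-first toward 7:
  depth 0: {0}
  depth 1: {5}
  depth 2: {7}
depth(7)=2, e.g. a·tau

Answer: 2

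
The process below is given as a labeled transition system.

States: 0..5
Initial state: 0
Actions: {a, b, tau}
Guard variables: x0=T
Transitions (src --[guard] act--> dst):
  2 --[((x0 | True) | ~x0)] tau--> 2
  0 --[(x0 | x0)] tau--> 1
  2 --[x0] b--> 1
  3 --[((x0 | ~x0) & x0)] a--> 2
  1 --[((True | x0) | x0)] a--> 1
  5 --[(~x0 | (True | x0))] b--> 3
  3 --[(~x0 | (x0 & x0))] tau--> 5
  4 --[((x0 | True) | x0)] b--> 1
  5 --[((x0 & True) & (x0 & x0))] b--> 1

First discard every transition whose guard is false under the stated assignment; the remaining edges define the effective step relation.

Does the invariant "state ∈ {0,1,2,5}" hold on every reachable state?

Allowed set {0,1,2,5}
R = {0,1}
  0: ok
  1: ok

Answer: INVARIANT HOLDS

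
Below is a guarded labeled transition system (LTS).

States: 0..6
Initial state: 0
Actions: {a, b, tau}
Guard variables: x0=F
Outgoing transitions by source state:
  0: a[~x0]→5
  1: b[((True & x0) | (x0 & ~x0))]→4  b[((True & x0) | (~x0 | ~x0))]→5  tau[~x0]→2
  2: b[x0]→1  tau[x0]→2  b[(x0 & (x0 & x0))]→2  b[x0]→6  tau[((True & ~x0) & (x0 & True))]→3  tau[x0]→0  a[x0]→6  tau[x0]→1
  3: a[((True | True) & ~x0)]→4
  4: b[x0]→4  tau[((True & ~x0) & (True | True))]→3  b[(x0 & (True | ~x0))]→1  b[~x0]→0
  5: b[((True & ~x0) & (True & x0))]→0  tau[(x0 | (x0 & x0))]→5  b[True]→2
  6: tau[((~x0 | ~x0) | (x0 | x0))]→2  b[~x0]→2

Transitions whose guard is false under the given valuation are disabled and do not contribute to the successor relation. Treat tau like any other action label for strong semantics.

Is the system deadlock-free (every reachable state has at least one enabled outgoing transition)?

Reach set: {0,2,5}
  0: a→5  [1 exit(s)]
  2: ∅  [no exit]
  5: b→2  [1 exit(s)]
witness 2: a·b

Answer: DEADLOCK at state 2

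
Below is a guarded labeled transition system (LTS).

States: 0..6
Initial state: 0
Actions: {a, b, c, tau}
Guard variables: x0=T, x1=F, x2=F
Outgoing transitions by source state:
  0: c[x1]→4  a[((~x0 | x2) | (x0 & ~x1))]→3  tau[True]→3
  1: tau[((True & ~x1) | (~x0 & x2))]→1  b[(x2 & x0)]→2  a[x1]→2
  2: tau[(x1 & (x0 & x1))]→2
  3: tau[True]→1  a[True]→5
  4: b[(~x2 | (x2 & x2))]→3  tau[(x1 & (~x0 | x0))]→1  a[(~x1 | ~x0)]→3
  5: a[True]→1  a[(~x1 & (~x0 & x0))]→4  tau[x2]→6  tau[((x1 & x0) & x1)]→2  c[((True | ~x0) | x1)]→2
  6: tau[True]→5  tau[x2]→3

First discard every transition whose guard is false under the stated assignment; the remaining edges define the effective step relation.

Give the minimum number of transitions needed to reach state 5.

Answer: 2

Analysis:
BFS to 5:
  depth 0: {0}
  depth 1: {3}
  depth 2: {1,5}
depth(5)=2, e.g. a·a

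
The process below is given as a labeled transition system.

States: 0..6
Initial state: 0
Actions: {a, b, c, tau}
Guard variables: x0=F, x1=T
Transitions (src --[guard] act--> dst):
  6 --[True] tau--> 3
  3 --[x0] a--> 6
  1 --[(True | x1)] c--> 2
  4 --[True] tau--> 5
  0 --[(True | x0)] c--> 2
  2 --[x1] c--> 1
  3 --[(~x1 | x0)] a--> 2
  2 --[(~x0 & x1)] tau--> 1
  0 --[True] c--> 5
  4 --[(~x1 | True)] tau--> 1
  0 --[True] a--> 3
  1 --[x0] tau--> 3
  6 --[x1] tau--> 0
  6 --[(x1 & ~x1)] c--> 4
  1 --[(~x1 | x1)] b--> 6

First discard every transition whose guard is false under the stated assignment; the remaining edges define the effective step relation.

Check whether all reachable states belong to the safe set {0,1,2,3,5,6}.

Allowed set {0,1,2,3,5,6}
R = {0,1,2,3,5,6}
  0: ✓
  1: ✓
  2: ✓
  3: ✓
  5: ✓
  6: ✓

Answer: INVARIANT HOLDS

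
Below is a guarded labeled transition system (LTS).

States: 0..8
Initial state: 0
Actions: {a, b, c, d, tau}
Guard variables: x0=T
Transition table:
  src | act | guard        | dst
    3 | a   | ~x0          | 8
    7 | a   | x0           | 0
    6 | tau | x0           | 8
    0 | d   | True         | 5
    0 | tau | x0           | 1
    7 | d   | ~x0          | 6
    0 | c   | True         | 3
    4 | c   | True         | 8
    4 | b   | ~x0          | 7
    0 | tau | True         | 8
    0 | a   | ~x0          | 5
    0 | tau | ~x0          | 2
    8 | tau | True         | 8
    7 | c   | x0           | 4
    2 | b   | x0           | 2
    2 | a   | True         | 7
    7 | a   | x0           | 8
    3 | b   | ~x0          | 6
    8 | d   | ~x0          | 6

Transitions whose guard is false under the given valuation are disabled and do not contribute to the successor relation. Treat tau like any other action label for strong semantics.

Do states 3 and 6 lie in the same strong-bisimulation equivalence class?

Answer: NOT BISIMILAR

Trace:
Refine partition for ~:
  P[0] = {{0,1,2,3,4,5,6,7,8}}
  P[1] = {{0},{1,3,5},{2},{4},{6,8},{7}}
Fixed point at round 2; 6 class(es).
3∈{1,3,5}, 6∈{6,8}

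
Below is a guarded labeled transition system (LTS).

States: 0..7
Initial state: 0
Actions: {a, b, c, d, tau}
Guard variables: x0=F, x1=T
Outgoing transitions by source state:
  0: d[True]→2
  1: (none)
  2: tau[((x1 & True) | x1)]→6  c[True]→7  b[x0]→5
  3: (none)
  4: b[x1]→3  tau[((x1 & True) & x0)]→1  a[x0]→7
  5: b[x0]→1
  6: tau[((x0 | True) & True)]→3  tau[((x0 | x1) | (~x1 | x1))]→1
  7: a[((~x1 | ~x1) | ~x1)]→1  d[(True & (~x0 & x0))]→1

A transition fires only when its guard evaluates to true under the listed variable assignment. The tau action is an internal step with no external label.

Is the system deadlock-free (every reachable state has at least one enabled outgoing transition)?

Reachable = {0,1,2,3,6,7}
  0: d→2  [1 exit(s)]
  1: ∅  [no exit]
  2: c→7  tau→6  [2 exit(s)]
  3: ∅  [no exit]
  6: tau→1  tau→3  [2 exit(s)]
  7: ∅  [no exit]
witness 1: d·tau·tau

Answer: DEADLOCK at state 1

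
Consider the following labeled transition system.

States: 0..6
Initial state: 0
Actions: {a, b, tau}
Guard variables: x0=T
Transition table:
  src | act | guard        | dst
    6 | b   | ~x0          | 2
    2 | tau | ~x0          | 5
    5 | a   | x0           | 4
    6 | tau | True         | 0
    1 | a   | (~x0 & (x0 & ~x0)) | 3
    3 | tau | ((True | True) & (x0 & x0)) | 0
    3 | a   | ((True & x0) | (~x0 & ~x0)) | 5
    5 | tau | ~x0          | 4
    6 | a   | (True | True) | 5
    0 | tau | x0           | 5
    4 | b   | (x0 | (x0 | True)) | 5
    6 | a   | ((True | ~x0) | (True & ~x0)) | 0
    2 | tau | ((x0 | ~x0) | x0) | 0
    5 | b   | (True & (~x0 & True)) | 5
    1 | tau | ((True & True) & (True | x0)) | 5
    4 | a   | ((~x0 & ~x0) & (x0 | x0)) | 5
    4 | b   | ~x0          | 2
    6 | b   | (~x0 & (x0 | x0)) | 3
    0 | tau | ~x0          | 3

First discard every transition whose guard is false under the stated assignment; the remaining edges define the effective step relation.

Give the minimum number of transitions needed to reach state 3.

Answer: UNREACHABLE

Analysis:
Layered search for 3:
  L0 = {0}
  L1 = {5}
  L2 = {4}
3 never appears.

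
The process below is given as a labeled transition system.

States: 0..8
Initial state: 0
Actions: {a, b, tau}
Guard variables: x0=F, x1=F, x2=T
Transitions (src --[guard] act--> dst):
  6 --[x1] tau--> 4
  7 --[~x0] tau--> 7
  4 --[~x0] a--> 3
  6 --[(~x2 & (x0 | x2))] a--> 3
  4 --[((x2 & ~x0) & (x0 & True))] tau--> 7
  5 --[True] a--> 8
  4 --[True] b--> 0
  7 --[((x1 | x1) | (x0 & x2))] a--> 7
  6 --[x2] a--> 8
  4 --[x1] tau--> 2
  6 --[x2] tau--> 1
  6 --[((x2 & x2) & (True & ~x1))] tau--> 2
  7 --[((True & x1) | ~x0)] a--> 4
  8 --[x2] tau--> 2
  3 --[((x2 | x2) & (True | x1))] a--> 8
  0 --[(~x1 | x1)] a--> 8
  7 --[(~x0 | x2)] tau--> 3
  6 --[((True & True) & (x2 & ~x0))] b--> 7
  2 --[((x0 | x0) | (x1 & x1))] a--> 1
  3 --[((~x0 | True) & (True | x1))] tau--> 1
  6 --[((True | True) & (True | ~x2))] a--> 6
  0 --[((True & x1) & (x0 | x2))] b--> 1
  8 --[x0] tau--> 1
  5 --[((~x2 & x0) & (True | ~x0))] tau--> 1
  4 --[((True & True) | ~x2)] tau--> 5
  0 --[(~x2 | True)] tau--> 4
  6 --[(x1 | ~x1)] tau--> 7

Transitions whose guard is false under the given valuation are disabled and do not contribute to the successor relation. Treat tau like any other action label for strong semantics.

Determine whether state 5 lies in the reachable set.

Answer: REACHABLE

Analysis:
After dropping false guards: 18 live edges.
Layer 0: {0}
Layer 1: {4,8}  total {0,4,8}
Layer 2: {2,3,5}  total {0,2,3,4,5,8}
Layer 3: {1}  total {0,1,2,3,4,5,8}
Reachable = {0,1,2,3,4,5,8}
trace reaching 5: tau·tau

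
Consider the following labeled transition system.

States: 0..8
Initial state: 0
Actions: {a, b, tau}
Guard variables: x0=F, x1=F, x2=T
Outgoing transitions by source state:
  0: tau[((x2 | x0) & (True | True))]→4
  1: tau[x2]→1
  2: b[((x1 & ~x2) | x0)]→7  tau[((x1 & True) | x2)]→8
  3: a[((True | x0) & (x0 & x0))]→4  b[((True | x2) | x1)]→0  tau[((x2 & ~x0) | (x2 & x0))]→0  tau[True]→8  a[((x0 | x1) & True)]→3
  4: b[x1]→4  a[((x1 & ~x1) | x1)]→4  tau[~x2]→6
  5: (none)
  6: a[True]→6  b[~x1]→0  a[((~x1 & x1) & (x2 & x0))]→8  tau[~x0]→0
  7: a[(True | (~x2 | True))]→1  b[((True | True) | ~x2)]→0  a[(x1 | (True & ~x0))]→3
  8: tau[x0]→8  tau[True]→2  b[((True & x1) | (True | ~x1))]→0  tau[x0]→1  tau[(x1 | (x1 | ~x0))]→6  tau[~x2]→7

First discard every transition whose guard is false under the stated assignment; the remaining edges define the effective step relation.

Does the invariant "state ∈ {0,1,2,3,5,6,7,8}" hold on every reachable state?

Safe = {0,1,2,3,5,6,7,8}
Reachable = {0,4}
  0: safe
  4: ✗ unsafe
reach 4 via tau — violates

Answer: INVARIANT VIOLATED at state 4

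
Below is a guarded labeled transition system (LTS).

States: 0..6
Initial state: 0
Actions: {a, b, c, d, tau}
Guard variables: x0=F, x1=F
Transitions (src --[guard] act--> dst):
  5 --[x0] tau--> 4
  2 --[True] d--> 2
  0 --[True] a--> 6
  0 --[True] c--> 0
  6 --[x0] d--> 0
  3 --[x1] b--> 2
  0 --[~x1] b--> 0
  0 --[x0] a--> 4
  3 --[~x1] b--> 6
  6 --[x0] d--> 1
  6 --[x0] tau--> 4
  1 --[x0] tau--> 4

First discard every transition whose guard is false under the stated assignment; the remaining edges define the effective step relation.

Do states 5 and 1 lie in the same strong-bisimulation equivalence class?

Refine partition for ~:
  P[0] = {{0,1,2,3,4,5,6}}
  P[1] = {{0},{1,4,5,6},{2},{3}}
4 equivalence class(es) (converged in 2)
5∈{1,4,5,6}, 1∈{1,4,5,6}

Answer: BISIMILAR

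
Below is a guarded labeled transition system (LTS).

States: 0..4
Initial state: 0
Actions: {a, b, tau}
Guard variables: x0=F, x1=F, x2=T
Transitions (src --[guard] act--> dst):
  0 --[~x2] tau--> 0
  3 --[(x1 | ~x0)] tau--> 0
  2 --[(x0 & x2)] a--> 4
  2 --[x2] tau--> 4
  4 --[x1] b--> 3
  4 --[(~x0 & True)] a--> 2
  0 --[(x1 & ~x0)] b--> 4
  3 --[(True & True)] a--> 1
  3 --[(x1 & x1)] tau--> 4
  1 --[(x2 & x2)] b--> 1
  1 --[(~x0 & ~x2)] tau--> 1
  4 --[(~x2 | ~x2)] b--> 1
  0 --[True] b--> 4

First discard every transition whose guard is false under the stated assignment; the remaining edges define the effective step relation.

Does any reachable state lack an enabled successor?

Answer: DEADLOCK-FREE

Working:
R = {0,2,4}
  0: b→4  [1 out]
  2: tau→4  [1 out]
  4: a→2  [1 out]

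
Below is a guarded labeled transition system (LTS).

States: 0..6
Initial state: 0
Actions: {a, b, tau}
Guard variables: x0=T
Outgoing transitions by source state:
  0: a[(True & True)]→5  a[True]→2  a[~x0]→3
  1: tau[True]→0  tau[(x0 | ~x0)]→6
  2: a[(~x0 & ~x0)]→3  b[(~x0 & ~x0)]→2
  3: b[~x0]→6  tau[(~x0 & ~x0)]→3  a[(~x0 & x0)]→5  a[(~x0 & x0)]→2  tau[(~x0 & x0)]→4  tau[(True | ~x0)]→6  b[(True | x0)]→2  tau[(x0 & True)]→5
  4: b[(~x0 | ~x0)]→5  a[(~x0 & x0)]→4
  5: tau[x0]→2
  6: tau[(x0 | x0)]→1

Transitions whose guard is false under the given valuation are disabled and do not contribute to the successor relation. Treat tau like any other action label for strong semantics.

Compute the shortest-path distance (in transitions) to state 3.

Answer: UNREACHABLE

Trace:
Layered search for 3:
  L0 = {0}
  L1 = {2,5}
3 never appears.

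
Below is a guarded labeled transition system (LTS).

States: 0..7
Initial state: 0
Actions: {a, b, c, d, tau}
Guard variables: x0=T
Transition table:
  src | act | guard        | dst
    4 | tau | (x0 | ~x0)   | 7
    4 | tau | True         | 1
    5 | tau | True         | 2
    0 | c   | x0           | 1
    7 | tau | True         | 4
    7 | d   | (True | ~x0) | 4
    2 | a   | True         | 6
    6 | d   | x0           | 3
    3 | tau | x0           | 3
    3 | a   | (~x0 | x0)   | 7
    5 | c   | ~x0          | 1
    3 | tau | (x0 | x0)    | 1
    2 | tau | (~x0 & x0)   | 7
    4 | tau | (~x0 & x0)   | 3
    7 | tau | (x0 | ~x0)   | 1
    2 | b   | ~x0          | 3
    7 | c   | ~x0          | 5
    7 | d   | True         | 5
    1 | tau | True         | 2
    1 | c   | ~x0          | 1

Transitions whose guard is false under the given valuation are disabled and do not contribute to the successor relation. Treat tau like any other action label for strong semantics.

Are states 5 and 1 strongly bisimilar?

Bisimulation quotient by refinement:
  round 0: {{0,1,2,3,4,5,6,7}}
  round 1: {{0},{1,4,5},{2},{3},{6},{7}}
  round 2: {{0},{1,5},{2},{3},{4},{6},{7}}
stable after 3 split(s): 7 block(s)
[5]={1,5}  [1]={1,5}

Answer: BISIMILAR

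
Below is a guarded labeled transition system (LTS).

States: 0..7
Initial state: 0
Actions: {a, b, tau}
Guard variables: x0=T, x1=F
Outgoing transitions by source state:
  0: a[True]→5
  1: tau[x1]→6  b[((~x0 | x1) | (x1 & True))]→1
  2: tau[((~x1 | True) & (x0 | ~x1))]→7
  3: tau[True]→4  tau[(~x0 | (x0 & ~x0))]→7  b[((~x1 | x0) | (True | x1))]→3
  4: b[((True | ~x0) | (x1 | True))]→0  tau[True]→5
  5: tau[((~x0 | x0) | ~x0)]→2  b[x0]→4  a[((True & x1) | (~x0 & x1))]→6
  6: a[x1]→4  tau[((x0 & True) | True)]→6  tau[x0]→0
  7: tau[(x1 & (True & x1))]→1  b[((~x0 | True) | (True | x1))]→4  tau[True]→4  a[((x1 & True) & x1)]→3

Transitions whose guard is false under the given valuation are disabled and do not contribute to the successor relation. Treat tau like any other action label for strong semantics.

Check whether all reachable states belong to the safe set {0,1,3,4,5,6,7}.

Answer: INVARIANT VIOLATED at state 2

Working:
Inv-set: {0,1,3,4,5,6,7}
R = {0,2,4,5,7}
  0: ✓
  2: VIOLATES
  4: ✓
  5: ✓
  7: ✓
witness against invariant: a·tau → 2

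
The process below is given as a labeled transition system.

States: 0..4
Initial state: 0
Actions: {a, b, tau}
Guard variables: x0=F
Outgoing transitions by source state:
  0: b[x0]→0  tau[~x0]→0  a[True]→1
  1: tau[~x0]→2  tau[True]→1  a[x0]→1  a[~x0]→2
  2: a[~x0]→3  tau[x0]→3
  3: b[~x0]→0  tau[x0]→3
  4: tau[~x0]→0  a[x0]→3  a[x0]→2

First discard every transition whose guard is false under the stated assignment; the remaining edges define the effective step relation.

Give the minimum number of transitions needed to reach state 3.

Answer: 3

Analysis:
Breadth-first toward 3:
  Layer 0: {0}
  Layer 1: {1}
  Layer 2: {2}
  Layer 3: {3}
depth(3)=3, e.g. a·a·a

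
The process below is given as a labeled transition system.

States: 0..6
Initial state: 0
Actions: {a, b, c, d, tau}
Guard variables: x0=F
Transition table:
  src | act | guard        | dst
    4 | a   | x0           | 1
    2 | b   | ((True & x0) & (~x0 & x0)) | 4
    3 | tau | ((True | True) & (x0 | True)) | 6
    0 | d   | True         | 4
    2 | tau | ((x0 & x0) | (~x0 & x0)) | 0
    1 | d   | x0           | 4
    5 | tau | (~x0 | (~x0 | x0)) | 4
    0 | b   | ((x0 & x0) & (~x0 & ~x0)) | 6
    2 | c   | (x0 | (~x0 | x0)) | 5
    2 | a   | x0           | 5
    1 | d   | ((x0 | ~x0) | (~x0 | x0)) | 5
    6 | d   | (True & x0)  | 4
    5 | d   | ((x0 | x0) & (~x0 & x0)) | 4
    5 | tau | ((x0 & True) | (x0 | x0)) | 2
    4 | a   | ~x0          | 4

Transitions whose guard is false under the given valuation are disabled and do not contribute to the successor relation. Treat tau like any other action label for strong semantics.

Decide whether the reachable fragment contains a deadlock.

Answer: DEADLOCK-FREE

Trace:
Reach set: {0,4}
  0: d→4  [deg 1]
  4: a→4  [deg 1]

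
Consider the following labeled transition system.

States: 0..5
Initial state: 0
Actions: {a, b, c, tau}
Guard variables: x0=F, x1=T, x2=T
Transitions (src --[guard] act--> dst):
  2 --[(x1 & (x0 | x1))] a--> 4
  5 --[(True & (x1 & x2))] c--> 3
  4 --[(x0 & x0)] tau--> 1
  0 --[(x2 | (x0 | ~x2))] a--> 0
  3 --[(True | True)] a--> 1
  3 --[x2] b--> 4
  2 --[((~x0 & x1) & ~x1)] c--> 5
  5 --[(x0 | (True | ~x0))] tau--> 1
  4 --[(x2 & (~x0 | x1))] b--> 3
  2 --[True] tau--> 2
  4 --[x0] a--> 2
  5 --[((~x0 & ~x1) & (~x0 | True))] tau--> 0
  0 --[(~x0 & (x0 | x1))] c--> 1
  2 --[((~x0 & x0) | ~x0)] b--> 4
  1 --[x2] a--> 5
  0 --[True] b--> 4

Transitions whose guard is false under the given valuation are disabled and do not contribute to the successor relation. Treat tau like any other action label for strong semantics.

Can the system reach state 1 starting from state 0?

12 transition(s) survive guard evaluation.
L0 = {0}
L1 = {1,4}  cumulative {0,1,4}
L2 = {3,5}  cumulative {0,1,3,4,5}
Reachable = {0,1,3,4,5}
witness 1: c

Answer: REACHABLE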